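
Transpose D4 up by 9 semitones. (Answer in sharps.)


Reasoning:
D4: chromatic position 2 in octave 4 → absolute = 4×12 + 2 = 50
Transpose up 9: 50 + 9 = 59
59 = 4×12 + 11 → B in octave 4
Result = B4


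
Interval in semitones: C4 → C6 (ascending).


Let's work it out.
Absolute semitone position = octave×12 + chromatic position
C4: 4×12 + 0 = 48
C6: 6×12 + 0 = 72
Difference = 72 - 48 = 24
= 24 semitones


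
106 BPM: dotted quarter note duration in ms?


Working:
One quarter-note beat = 60000 / BPM = 60000 / 106 ms
Dotted quarter note = 3/2 × quarter note
Duration = 3/2 × 60000 / 106 = 90000 / 106
= 849.1 ms


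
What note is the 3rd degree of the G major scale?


Solution.
Major scale pattern: W-W-H-W-W-W-H (2-2-1-2-2-2-1 semitones)
Starting from G:
  G + 2 semitones → A
  A + 2 semitones → B
  B + 1 semitone → C
  C + 2 semitones → D
  D + 2 semitones → E
  E + 2 semitones → F#
  F# + 1 semitone → G
Scale: G A B C D E F#
Degree 3 = B


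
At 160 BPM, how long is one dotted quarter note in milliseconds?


One quarter-note beat = 60000 / BPM = 60000 / 160 ms
Dotted quarter note = 3/2 × quarter note
Duration = 3/2 × 60000 / 160 = 90000 / 160
= 562.5 ms


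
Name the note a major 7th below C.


A 7th spans 7 letter names, so from C we land on D
A major 7th = 11 semitones below C
Spell D at that pitch: Db
= Db


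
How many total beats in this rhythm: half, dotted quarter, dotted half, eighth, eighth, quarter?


Step by step:
Beat values:
  half = 2 beats
  dotted quarter = 1.5 beats
  dotted half = 3 beats
  eighth = 0.5 beats
  eighth = 0.5 beats
  quarter = 1 beat
Sum = 2 + 1.5 + 3 + 0.5 + 0.5 + 1
= 8.5 beats


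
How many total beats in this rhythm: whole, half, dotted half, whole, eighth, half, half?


Beat values:
  whole = 4 beats
  half = 2 beats
  dotted half = 3 beats
  whole = 4 beats
  eighth = 0.5 beats
  half = 2 beats
  half = 2 beats
Sum = 4 + 2 + 3 + 4 + 0.5 + 2 + 2
= 17.5 beats


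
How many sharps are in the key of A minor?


Sharp minor keys follow the circle of fifths: A(0), E(1), B(2), F#(3), C#(4), G#(5), D#(6), A#(7)
A minor has 0 sharps
= 0 sharps


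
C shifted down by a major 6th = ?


Working:
major 6th: 6 letter names, 9 semitones
Letter: C - 5 → E
Pitch: C - 9 semitones, spelled as an E → Eb
= Eb


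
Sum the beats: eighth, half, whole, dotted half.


Solution.
Beat values:
  eighth = 0.5 beats
  half = 2 beats
  whole = 4 beats
  dotted half = 3 beats
Sum = 0.5 + 2 + 4 + 3
= 9.5 beats


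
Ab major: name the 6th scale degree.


Reasoning:
Major scale pattern: W-W-H-W-W-W-H (2-2-1-2-2-2-1 semitones)
Starting from Ab:
  Ab + 2 semitones → Bb
  Bb + 2 semitones → C
  C + 1 semitone → Db
  Db + 2 semitones → Eb
  Eb + 2 semitones → F
  F + 2 semitones → G
  G + 1 semitone → Ab
Scale: Ab Bb C Db Eb F G
Degree 6 = F


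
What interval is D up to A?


Letter names: D → A spans 5 letter names → a 5th
Semitones: D → A = 7 half-steps
A 5th of 7 semitones is a perfect 5th
= perfect 5th


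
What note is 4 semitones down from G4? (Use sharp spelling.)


G4: chromatic position 7 in octave 4 → absolute = 4×12 + 7 = 55
Transpose down 4: 55 - 4 = 51
51 = 4×12 + 3 → D# in octave 4
Result = D#4


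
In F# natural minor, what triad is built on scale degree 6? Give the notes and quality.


Working:
F# natural minor scale: F# G# A B C# D E
Diatonic triad on degree 6 stacks scale notes 6, 1, 3: D F# A
D→F# = 4 semitones; D→A = 7 semitones → major triad
= D F# A (major)


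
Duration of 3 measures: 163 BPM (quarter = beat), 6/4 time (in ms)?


Solution.
Quarter-note beat duration = 60000 / 163 ms
Beats per measure (6/4) = 6
One measure = 6 × 60000 / 163 = 360000 / 163 ms
3 measures = 3 × 360000 / 163 = 1080000 / 163
= 6625.8 ms


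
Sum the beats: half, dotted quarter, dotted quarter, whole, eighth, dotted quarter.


Working:
Beat values:
  half = 2 beats
  dotted quarter = 1.5 beats
  dotted quarter = 1.5 beats
  whole = 4 beats
  eighth = 0.5 beats
  dotted quarter = 1.5 beats
Sum = 2 + 1.5 + 1.5 + 4 + 0.5 + 1.5
= 11 beats


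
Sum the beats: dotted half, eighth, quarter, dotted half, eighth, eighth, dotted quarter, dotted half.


Solution.
Beat values:
  dotted half = 3 beats
  eighth = 0.5 beats
  quarter = 1 beat
  dotted half = 3 beats
  eighth = 0.5 beats
  eighth = 0.5 beats
  dotted quarter = 1.5 beats
  dotted half = 3 beats
Sum = 3 + 0.5 + 1 + 3 + 0.5 + 0.5 + 1.5 + 3
= 13 beats


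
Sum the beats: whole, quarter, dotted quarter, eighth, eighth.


Let's work it out.
Beat values:
  whole = 4 beats
  quarter = 1 beat
  dotted quarter = 1.5 beats
  eighth = 0.5 beats
  eighth = 0.5 beats
Sum = 4 + 1 + 1.5 + 0.5 + 0.5
= 7.5 beats


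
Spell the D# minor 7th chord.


Minor 7th chord = root + minor 3rd + perfect 5th + minor 7th
Seventh chords stack in thirds, so the letter names are D-F-A-C
Root: D#
Minor 3rd above D#: F#
Perfect 5th above D#: A#
Minor 7th above D#: C#
Chord = D# F# A# C#


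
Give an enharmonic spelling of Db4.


Working:
Enharmonic notes sound the same pitch but are spelled with different letter names
Db and C# name the same pitch class
= C#4


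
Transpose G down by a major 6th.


Reasoning:
major 6th: 6 letter names, 9 semitones
Letter: G - 5 → B
Pitch: G - 9 semitones, spelled as a B → Bb
= Bb


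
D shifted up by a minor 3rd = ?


Working:
minor 3rd: 3 letter names, 3 semitones
Letter: D + 2 → F
Pitch: D + 3 semitones, spelled as an F → F
= F


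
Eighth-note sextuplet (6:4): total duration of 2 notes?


Let's work it out.
Sextuplet: 6 notes occupy the space of 4 eighth notes
Space = 4 × 1/2 = 2 beats
Each sextuplet note = 2 / 6 = 1/3 beats
2 notes = 2 × 1/3 = 2/3
= 2/3 beats


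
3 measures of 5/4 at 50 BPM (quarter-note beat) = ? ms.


Working:
Quarter-note beat duration = 60000 / 50 ms
Beats per measure (5/4) = 5
One measure = 5 × 60000 / 50 = 300000 / 50 ms
3 measures = 3 × 300000 / 50 = 900000 / 50
= 18000.0 ms


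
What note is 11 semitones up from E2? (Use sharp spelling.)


Step by step:
E2: chromatic position 4 in octave 2 → absolute = 2×12 + 4 = 28
Transpose up 11: 28 + 11 = 39
39 = 3×12 + 3 → D# in octave 3
Result = D#3


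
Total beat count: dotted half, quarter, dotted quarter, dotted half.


Beat values:
  dotted half = 3 beats
  quarter = 1 beat
  dotted quarter = 1.5 beats
  dotted half = 3 beats
Sum = 3 + 1 + 1.5 + 3
= 8.5 beats


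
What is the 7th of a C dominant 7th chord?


Step by step:
Dominant 7th chord = root + major 3rd + perfect 5th + minor 7th
Seventh chords stack in thirds, so the letter names are C-E-G-B
Root: C
Major 3rd above C: E
Perfect 5th above C: G
Minor 7th above C: Bb
The 7th = Bb


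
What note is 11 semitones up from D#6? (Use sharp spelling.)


Let's work it out.
D#6: chromatic position 3 in octave 6 → absolute = 6×12 + 3 = 75
Transpose up 11: 75 + 11 = 86
86 = 7×12 + 2 → D in octave 7
Result = D7


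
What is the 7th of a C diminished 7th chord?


Diminished 7th chord = root + minor 3rd + diminished 5th + diminished 7th
Seventh chords stack in thirds, so the letter names are C-E-G-B
Root: C
Minor 3rd above C: Eb
Diminished 5th above C: Gb
Diminished 7th above C: Bbb
The 7th = Bbb


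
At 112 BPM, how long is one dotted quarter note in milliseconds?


One quarter-note beat = 60000 / BPM = 60000 / 112 ms
Dotted quarter note = 3/2 × quarter note
Duration = 3/2 × 60000 / 112 = 90000 / 112
= 803.6 ms


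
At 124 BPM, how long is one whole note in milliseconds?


One quarter-note beat = 60000 / BPM = 60000 / 124 ms
Whole note = 4 × quarter note
Duration = 4 × 60000 / 124 = 240000 / 124
= 1935.5 ms


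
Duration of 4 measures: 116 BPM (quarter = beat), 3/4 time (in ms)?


Quarter-note beat duration = 60000 / 116 ms
Beats per measure (3/4) = 3
One measure = 3 × 60000 / 116 = 180000 / 116 ms
4 measures = 4 × 180000 / 116 = 720000 / 116
= 6206.9 ms


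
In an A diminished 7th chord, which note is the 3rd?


Solution.
Diminished 7th chord = root + minor 3rd + diminished 5th + diminished 7th
Seventh chords stack in thirds, so the letter names are A-C-E-G
Root: A
Minor 3rd above A: C
Diminished 5th above A: Eb
Diminished 7th above A: Gb
The 3rd = C


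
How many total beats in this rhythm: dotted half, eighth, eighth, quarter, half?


Step by step:
Beat values:
  dotted half = 3 beats
  eighth = 0.5 beats
  eighth = 0.5 beats
  quarter = 1 beat
  half = 2 beats
Sum = 3 + 0.5 + 0.5 + 1 + 2
= 7 beats


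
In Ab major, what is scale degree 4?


Solution.
Major scale pattern: W-W-H-W-W-W-H (2-2-1-2-2-2-1 semitones)
Starting from Ab:
  Ab + 2 semitones → Bb
  Bb + 2 semitones → C
  C + 1 semitone → Db
  Db + 2 semitones → Eb
  Eb + 2 semitones → F
  F + 2 semitones → G
  G + 1 semitone → Ab
Scale: Ab Bb C Db Eb F G
Degree 4 = Db


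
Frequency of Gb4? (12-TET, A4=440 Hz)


Let's work it out.
f = 440 × 2^(n/12) where n = semitones from A4
Gb4: -3 semitones from A4
f = 440 × 2^(-3/12)
f = 369.99 Hz


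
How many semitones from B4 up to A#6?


Reasoning:
Absolute semitone position = octave×12 + chromatic position
B4: 4×12 + 11 = 59
A#6: 6×12 + 10 = 82
Difference = 82 - 59 = 23
= 23 semitones


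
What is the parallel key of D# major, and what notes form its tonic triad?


Working:
Parallel keys share the same tonic but differ in mode
D# major → parallel is D# minor
Tonic triad of D# minor = D# F# A#
= D# minor; triad = D# F# A#


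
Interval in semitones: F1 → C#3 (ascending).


Absolute semitone position = octave×12 + chromatic position
F1: 1×12 + 5 = 17
C#3: 3×12 + 1 = 37
Difference = 37 - 17 = 20
= 20 semitones


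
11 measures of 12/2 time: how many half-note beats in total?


Solution.
Time signature 12/2: the bottom number 2 means the half note gets one count
The top number 12 means 12 half-note beats per measure
Total = 12 × 11 measures
= 132 half-note beats


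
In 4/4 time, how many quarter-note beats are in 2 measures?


Solution.
Time signature 4/4: the bottom number 4 means the quarter note gets one count
The top number 4 means 4 quarter-note beats per measure
Total = 4 × 2 measures
= 8 quarter-note beats


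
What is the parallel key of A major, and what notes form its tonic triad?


Parallel keys share the same tonic but differ in mode
A major → parallel is A minor
Tonic triad of A minor = A C E
= A minor; triad = A C E


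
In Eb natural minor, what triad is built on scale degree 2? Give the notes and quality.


Let's work it out.
Eb natural minor scale: Eb F Gb Ab Bb Cb Db
Diatonic triad on degree 2 stacks scale notes 2, 4, 6: F Ab Cb
F→Ab = 3 semitones; F→Cb = 6 semitones → diminished triad
= F Ab Cb (diminished)


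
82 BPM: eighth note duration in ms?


Solution.
One quarter-note beat = 60000 / BPM = 60000 / 82 ms
Eighth note = 1/2 × quarter note
Duration = 1/2 × 60000 / 82 = 30000 / 82
= 365.9 ms


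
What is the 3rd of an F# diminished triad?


Let's work it out.
Diminished triad = root + minor 3rd (3 semitones) + diminished 5th (6 semitones)
A triad on F# stacks thirds, so the chord tones use letter names F-A-C
Root: F#
Minor 3rd above F#: A
Diminished 5th above F#: C
The 3rd = A


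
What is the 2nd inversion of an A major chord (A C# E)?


Reasoning:
Root position: A C# E
2nd inversion: move root and 3rd up an octave
Bass note: E
Notes (bottom to top) = E A C#


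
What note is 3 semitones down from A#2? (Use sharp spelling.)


A#2: chromatic position 10 in octave 2 → absolute = 2×12 + 10 = 34
Transpose down 3: 34 - 3 = 31
31 = 2×12 + 7 → G in octave 2
Result = G2


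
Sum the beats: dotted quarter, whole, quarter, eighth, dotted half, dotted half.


Beat values:
  dotted quarter = 1.5 beats
  whole = 4 beats
  quarter = 1 beat
  eighth = 0.5 beats
  dotted half = 3 beats
  dotted half = 3 beats
Sum = 1.5 + 4 + 1 + 0.5 + 3 + 3
= 13 beats


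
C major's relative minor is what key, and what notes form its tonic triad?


Working:
The relative minor shares the major's key signature and starts on its 6th degree
6th degree = a major 6th above the tonic; a major 6th above C is A
→ relative minor of C major is A minor
Tonic triad of A minor = root + minor 3rd + perfect 5th = A C E
= A minor; triad = A C E


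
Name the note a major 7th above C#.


Reasoning:
A 7th spans 7 letter names, so from C we land on B
A major 7th = 11 semitones above C#
Spell B at that pitch: B#
= B#


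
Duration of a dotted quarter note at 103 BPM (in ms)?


Working:
One quarter-note beat = 60000 / BPM = 60000 / 103 ms
Dotted quarter note = 3/2 × quarter note
Duration = 3/2 × 60000 / 103 = 90000 / 103
= 873.8 ms


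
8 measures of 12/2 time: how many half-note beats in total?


Working:
Time signature 12/2: the bottom number 2 means the half note gets one count
The top number 12 means 12 half-note beats per measure
Total = 12 × 8 measures
= 96 half-note beats


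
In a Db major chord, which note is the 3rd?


Solution.
Major triad = root + major 3rd (4 semitones) + perfect 5th (7 semitones)
A triad on Db stacks thirds, so the chord tones use letter names D-F-A
Root: Db
Major 3rd above Db: F
Perfect 5th above Db: Ab
The 3rd = F


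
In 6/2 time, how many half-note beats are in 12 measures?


Time signature 6/2: the bottom number 2 means the half note gets one count
The top number 6 means 6 half-note beats per measure
Total = 6 × 12 measures
= 72 half-note beats


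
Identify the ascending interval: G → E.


Letter names: G → E spans 6 letter names → a 6th
Semitones: G → E = 9 half-steps
A 6th of 9 semitones is a major 6th
= major 6th


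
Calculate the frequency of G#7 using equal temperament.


f = 440 × 2^(n/12) where n = semitones from A4
G#7: 35 semitones from A4
f = 440 × 2^(35/12)
f = 3322.44 Hz


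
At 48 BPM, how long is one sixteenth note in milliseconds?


One quarter-note beat = 60000 / BPM = 60000 / 48 ms
Sixteenth note = 1/4 × quarter note
Duration = 1/4 × 60000 / 48 = 15000 / 48
= 312.5 ms


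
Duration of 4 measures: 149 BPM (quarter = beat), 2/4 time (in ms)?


Reasoning:
Quarter-note beat duration = 60000 / 149 ms
Beats per measure (2/4) = 2
One measure = 2 × 60000 / 149 = 120000 / 149 ms
4 measures = 4 × 120000 / 149 = 480000 / 149
= 3221.5 ms


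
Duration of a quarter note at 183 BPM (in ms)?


One quarter-note beat = 60000 / BPM = 60000 / 183 ms
Duration = 60000 / 183
= 327.9 ms


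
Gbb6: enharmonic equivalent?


Reasoning:
Enharmonic notes sound the same pitch but are spelled with different letter names
Gbb and F name the same pitch class
= F6


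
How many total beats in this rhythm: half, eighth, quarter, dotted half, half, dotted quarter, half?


Beat values:
  half = 2 beats
  eighth = 0.5 beats
  quarter = 1 beat
  dotted half = 3 beats
  half = 2 beats
  dotted quarter = 1.5 beats
  half = 2 beats
Sum = 2 + 0.5 + 1 + 3 + 2 + 1.5 + 2
= 12 beats


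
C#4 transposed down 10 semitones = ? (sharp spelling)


Let's work it out.
C#4: chromatic position 1 in octave 4 → absolute = 4×12 + 1 = 49
Transpose down 10: 49 - 10 = 39
39 = 3×12 + 3 → D# in octave 3
Result = D#3


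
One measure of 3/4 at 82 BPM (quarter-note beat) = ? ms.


Reasoning:
Quarter-note beat duration = 60000 / 82 ms
Beats per measure (3/4) = 3
One measure = 3 × 60000 / 82 = 180000 / 82 ms
= 2195.1 ms


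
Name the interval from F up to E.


Reasoning:
Letter names: F → E spans 7 letter names → a 7th
Semitones: F → E = 11 half-steps
A 7th of 11 semitones is a major 7th
= major 7th


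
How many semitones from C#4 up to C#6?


Solution.
Absolute semitone position = octave×12 + chromatic position
C#4: 4×12 + 1 = 49
C#6: 6×12 + 1 = 73
Difference = 73 - 49 = 24
= 24 semitones


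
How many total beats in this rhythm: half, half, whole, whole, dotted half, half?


Beat values:
  half = 2 beats
  half = 2 beats
  whole = 4 beats
  whole = 4 beats
  dotted half = 3 beats
  half = 2 beats
Sum = 2 + 2 + 4 + 4 + 3 + 2
= 17 beats


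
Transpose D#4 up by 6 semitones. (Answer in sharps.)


Solution.
D#4: chromatic position 3 in octave 4 → absolute = 4×12 + 3 = 51
Transpose up 6: 51 + 6 = 57
57 = 4×12 + 9 → A in octave 4
Result = A4


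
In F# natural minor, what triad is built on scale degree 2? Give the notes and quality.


Working:
F# natural minor scale: F# G# A B C# D E
Diatonic triad on degree 2 stacks scale notes 2, 4, 6: G# B D
G#→B = 3 semitones; G#→D = 6 semitones → diminished triad
= G# B D (diminished)


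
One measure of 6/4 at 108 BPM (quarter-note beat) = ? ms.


Quarter-note beat duration = 60000 / 108 ms
Beats per measure (6/4) = 6
One measure = 6 × 60000 / 108 = 360000 / 108 ms
= 3333.3 ms


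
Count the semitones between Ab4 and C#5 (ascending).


Step by step:
Absolute semitone position = octave×12 + chromatic position
Ab4: 4×12 + 8 = 56
C#5: 5×12 + 1 = 61
Difference = 61 - 56 = 5
= 5 semitones


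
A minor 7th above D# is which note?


Step by step:
A 7th spans 7 letter names, so from D we land on C
A minor 7th = 10 semitones above D#
Spell C at that pitch: C#
= C#


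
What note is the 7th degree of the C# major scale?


Major scale pattern: W-W-H-W-W-W-H (2-2-1-2-2-2-1 semitones)
Starting from C#:
  C# + 2 semitones → D#
  D# + 2 semitones → E#
  E# + 1 semitone → F#
  F# + 2 semitones → G#
  G# + 2 semitones → A#
  A# + 2 semitones → B#
  B# + 1 semitone → C#
Scale: C# D# E# F# G# A# B#
Degree 7 = B#


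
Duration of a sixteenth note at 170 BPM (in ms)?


One quarter-note beat = 60000 / BPM = 60000 / 170 ms
Sixteenth note = 1/4 × quarter note
Duration = 1/4 × 60000 / 170 = 15000 / 170
= 88.2 ms


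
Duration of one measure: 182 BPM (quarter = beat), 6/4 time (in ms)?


Step by step:
Quarter-note beat duration = 60000 / 182 ms
Beats per measure (6/4) = 6
One measure = 6 × 60000 / 182 = 360000 / 182 ms
= 1978.0 ms


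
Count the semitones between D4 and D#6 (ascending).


Reasoning:
Absolute semitone position = octave×12 + chromatic position
D4: 4×12 + 2 = 50
D#6: 6×12 + 3 = 75
Difference = 75 - 50 = 25
= 25 semitones


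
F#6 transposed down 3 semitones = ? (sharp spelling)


F#6: chromatic position 6 in octave 6 → absolute = 6×12 + 6 = 78
Transpose down 3: 78 - 3 = 75
75 = 6×12 + 3 → D# in octave 6
Result = D#6


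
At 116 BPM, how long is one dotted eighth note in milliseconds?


Solution.
One quarter-note beat = 60000 / BPM = 60000 / 116 ms
Dotted eighth note = 3/4 × quarter note
Duration = 3/4 × 60000 / 116 = 45000 / 116
= 387.9 ms


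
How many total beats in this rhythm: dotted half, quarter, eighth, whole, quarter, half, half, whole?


Beat values:
  dotted half = 3 beats
  quarter = 1 beat
  eighth = 0.5 beats
  whole = 4 beats
  quarter = 1 beat
  half = 2 beats
  half = 2 beats
  whole = 4 beats
Sum = 3 + 1 + 0.5 + 4 + 1 + 2 + 2 + 4
= 17.5 beats


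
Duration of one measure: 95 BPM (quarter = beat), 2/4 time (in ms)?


Solution.
Quarter-note beat duration = 60000 / 95 ms
Beats per measure (2/4) = 2
One measure = 2 × 60000 / 95 = 120000 / 95 ms
= 1263.2 ms


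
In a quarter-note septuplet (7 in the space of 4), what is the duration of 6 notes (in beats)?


Working:
Septuplet: 7 notes occupy the space of 4 quarter notes
Space = 4 × 1 = 4 beats
Each septuplet note = 4 / 7 = 4/7 beats
6 notes = 6 × 4/7 = 24/7
= 24/7 beats


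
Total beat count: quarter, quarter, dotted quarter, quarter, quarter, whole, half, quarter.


Solution.
Beat values:
  quarter = 1 beat
  quarter = 1 beat
  dotted quarter = 1.5 beats
  quarter = 1 beat
  quarter = 1 beat
  whole = 4 beats
  half = 2 beats
  quarter = 1 beat
Sum = 1 + 1 + 1.5 + 1 + 1 + 4 + 2 + 1
= 12.5 beats


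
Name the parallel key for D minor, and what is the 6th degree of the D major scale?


Solution.
Parallel keys share the same tonic but differ in mode
D minor → parallel is D major
D major scale: D E F# G A B C#
= D major; 6th degree = B


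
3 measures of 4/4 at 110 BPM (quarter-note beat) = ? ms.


Solution.
Quarter-note beat duration = 60000 / 110 ms
Beats per measure (4/4) = 4
One measure = 4 × 60000 / 110 = 240000 / 110 ms
3 measures = 3 × 240000 / 110 = 720000 / 110
= 6545.5 ms


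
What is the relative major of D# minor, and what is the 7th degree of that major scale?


Reasoning:
The relative major shares the key signature and is a minor 3rd above the minor tonic
A minor 3rd above D# is F#
→ relative major of D# minor is F# major
F# major scale: F# G# A# B C# D# E#
= F# major; 7th degree = E#


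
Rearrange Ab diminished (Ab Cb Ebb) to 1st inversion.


Let's work it out.
Root position: Ab Cb Ebb
1st inversion: move root up an octave
Bass note: Cb
Notes (bottom to top) = Cb Ebb Ab


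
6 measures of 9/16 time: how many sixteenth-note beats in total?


Time signature 9/16: the bottom number 16 means the sixteenth note gets one count
The top number 9 means 9 sixteenth-note beats per measure
Total = 9 × 6 measures
= 54 sixteenth-note beats


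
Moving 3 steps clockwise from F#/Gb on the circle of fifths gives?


Each clockwise step on the circle of fifths moves up a perfect 5th
From F#/Gb: F#/Gb → Db → Ab → Eb
= Eb


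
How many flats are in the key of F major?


Reasoning:
Flat major keys: C(0), F(1), Bb(2), Eb(3), Ab(4), Db(5), Gb(6), Cb(7)
F major has 1 flat
Order of flats: Bb Eb Ab Db Gb Cb Fb → first 1: Bb
= 1 flat


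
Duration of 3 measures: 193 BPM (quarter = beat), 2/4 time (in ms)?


Reasoning:
Quarter-note beat duration = 60000 / 193 ms
Beats per measure (2/4) = 2
One measure = 2 × 60000 / 193 = 120000 / 193 ms
3 measures = 3 × 120000 / 193 = 360000 / 193
= 1865.3 ms


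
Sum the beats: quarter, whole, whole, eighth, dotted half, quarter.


Step by step:
Beat values:
  quarter = 1 beat
  whole = 4 beats
  whole = 4 beats
  eighth = 0.5 beats
  dotted half = 3 beats
  quarter = 1 beat
Sum = 1 + 4 + 4 + 0.5 + 3 + 1
= 13.5 beats


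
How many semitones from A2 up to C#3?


Absolute semitone position = octave×12 + chromatic position
A2: 2×12 + 9 = 33
C#3: 3×12 + 1 = 37
Difference = 37 - 33 = 4
= 4 semitones


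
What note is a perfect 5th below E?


Let's work it out.
A 5th spans 5 letter names, so from E we land on A
A perfect 5th = 7 semitones below E
Spell A at that pitch: A
= A


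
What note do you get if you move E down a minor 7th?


Working:
minor 7th: 7 letter names, 10 semitones
Letter: E - 6 → F
Pitch: E - 10 semitones, spelled as an F → F#
= F#


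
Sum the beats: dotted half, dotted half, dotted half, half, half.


Reasoning:
Beat values:
  dotted half = 3 beats
  dotted half = 3 beats
  dotted half = 3 beats
  half = 2 beats
  half = 2 beats
Sum = 3 + 3 + 3 + 2 + 2
= 13 beats


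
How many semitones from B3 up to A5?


Reasoning:
Absolute semitone position = octave×12 + chromatic position
B3: 3×12 + 11 = 47
A5: 5×12 + 9 = 69
Difference = 69 - 47 = 22
= 22 semitones


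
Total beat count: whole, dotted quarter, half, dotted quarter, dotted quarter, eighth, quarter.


Let's work it out.
Beat values:
  whole = 4 beats
  dotted quarter = 1.5 beats
  half = 2 beats
  dotted quarter = 1.5 beats
  dotted quarter = 1.5 beats
  eighth = 0.5 beats
  quarter = 1 beat
Sum = 4 + 1.5 + 2 + 1.5 + 1.5 + 0.5 + 1
= 12 beats


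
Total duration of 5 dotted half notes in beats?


Step by step:
Base half note = 2 beats
Dot 1 adds half the previous value: +1
One dotted half = 2 + 1 = 3
5 of them = 5 × 3 = 15
= 15 beats


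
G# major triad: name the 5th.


Step by step:
Major triad = root + major 3rd (4 semitones) + perfect 5th (7 semitones)
A triad on G# stacks thirds, so the chord tones use letter names G-B-D
Root: G#
Major 3rd above G#: B#
Perfect 5th above G#: D#
The 5th = D#


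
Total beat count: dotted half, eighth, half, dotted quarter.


Solution.
Beat values:
  dotted half = 3 beats
  eighth = 0.5 beats
  half = 2 beats
  dotted quarter = 1.5 beats
Sum = 3 + 0.5 + 2 + 1.5
= 7 beats


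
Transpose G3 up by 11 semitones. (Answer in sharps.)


Solution.
G3: chromatic position 7 in octave 3 → absolute = 3×12 + 7 = 43
Transpose up 11: 43 + 11 = 54
54 = 4×12 + 6 → F# in octave 4
Result = F#4


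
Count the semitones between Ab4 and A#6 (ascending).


Solution.
Absolute semitone position = octave×12 + chromatic position
Ab4: 4×12 + 8 = 56
A#6: 6×12 + 10 = 82
Difference = 82 - 56 = 26
= 26 semitones


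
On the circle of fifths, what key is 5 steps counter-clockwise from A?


Each counter-clockwise step moves down a perfect 5th (= up a perfect 4th)
From A: A → D → G → C → F → Bb
= Bb


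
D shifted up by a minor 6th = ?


minor 6th: 6 letter names, 8 semitones
Letter: D + 5 → B
Pitch: D + 8 semitones, spelled as a B → Bb
= Bb


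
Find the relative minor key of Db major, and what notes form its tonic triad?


Working:
The relative minor shares the major's key signature and starts on its 6th degree
6th degree = a major 6th above the tonic; a major 6th above Db is Bb
→ relative minor of Db major is Bb minor
Tonic triad of Bb minor = root + minor 3rd + perfect 5th = Bb Db F
= Bb minor; triad = Bb Db F


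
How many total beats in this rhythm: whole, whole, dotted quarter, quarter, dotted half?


Reasoning:
Beat values:
  whole = 4 beats
  whole = 4 beats
  dotted quarter = 1.5 beats
  quarter = 1 beat
  dotted half = 3 beats
Sum = 4 + 4 + 1.5 + 1 + 3
= 13.5 beats


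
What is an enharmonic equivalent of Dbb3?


Reasoning:
Enharmonic notes sound the same pitch but are spelled with different letter names
Dbb and C name the same pitch class
= C3


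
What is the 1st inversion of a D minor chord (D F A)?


Root position: D F A
1st inversion: move root up an octave
Bass note: F
Notes (bottom to top) = F A D


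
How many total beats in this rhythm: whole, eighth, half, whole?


Beat values:
  whole = 4 beats
  eighth = 0.5 beats
  half = 2 beats
  whole = 4 beats
Sum = 4 + 0.5 + 2 + 4
= 10.5 beats


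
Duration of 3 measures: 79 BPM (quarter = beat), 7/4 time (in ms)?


Quarter-note beat duration = 60000 / 79 ms
Beats per measure (7/4) = 7
One measure = 7 × 60000 / 79 = 420000 / 79 ms
3 measures = 3 × 420000 / 79 = 1260000 / 79
= 15949.4 ms


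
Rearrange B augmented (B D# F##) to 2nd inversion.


Working:
Root position: B D# F##
2nd inversion: move root and 3rd up an octave
Bass note: F##
Notes (bottom to top) = F## B D#


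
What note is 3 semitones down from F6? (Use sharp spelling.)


Working:
F6: chromatic position 5 in octave 6 → absolute = 6×12 + 5 = 77
Transpose down 3: 77 - 3 = 74
74 = 6×12 + 2 → D in octave 6
Result = D6


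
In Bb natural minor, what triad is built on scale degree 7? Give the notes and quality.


Bb natural minor scale: Bb C Db Eb F Gb Ab
Diatonic triad on degree 7 stacks scale notes 7, 2, 4: Ab C Eb
Ab→C = 4 semitones; Ab→Eb = 7 semitones → major triad
= Ab C Eb (major)


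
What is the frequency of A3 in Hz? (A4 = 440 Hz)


Solution.
f = 440 × 2^(n/12) where n = semitones from A4
A3: -12 semitones from A4
f = 440 × 2^(-12/12)
f = 220.00 Hz


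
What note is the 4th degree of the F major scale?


Let's work it out.
Major scale pattern: W-W-H-W-W-W-H (2-2-1-2-2-2-1 semitones)
Starting from F:
  F + 2 semitones → G
  G + 2 semitones → A
  A + 1 semitone → Bb
  Bb + 2 semitones → C
  C + 2 semitones → D
  D + 2 semitones → E
  E + 1 semitone → F
Scale: F G A Bb C D E
Degree 4 = Bb


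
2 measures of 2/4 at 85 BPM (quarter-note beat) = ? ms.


Reasoning:
Quarter-note beat duration = 60000 / 85 ms
Beats per measure (2/4) = 2
One measure = 2 × 60000 / 85 = 120000 / 85 ms
2 measures = 2 × 120000 / 85 = 240000 / 85
= 2823.5 ms


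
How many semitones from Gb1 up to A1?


Working:
Absolute semitone position = octave×12 + chromatic position
Gb1: 1×12 + 6 = 18
A1: 1×12 + 9 = 21
Difference = 21 - 18 = 3
= 3 semitones


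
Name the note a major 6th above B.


A 6th spans 6 letter names, so from B we land on G
A major 6th = 9 semitones above B
Spell G at that pitch: G#
= G#


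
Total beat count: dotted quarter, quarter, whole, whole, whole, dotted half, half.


Solution.
Beat values:
  dotted quarter = 1.5 beats
  quarter = 1 beat
  whole = 4 beats
  whole = 4 beats
  whole = 4 beats
  dotted half = 3 beats
  half = 2 beats
Sum = 1.5 + 1 + 4 + 4 + 4 + 3 + 2
= 19.5 beats


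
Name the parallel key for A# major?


Let's work it out.
Parallel keys share the same tonic but differ in mode
A# major → parallel is A# minor
= A# minor


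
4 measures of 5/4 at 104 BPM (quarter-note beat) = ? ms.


Working:
Quarter-note beat duration = 60000 / 104 ms
Beats per measure (5/4) = 5
One measure = 5 × 60000 / 104 = 300000 / 104 ms
4 measures = 4 × 300000 / 104 = 1200000 / 104
= 11538.5 ms


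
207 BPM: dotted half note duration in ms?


Step by step:
One quarter-note beat = 60000 / BPM = 60000 / 207 ms
Dotted half note = 3 × quarter note
Duration = 3 × 60000 / 207 = 180000 / 207
= 869.6 ms


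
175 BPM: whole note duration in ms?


Solution.
One quarter-note beat = 60000 / BPM = 60000 / 175 ms
Whole note = 4 × quarter note
Duration = 4 × 60000 / 175 = 240000 / 175
= 1371.4 ms


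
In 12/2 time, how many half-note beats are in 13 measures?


Reasoning:
Time signature 12/2: the bottom number 2 means the half note gets one count
The top number 12 means 12 half-note beats per measure
Total = 12 × 13 measures
= 156 half-note beats


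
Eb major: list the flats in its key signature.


Step by step:
Flat major keys: C(0), F(1), Bb(2), Eb(3), Ab(4), Db(5), Gb(6), Cb(7)
Eb major has 3 flats
Order of flats: Bb Eb Ab Db Gb Cb Fb → first 3: Bb, Eb, Ab
= Bb, Eb, Ab


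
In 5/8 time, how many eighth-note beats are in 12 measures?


Let's work it out.
Time signature 5/8: the bottom number 8 means the eighth note gets one count
The top number 5 means 5 eighth-note beats per measure
Total = 5 × 12 measures
= 60 eighth-note beats


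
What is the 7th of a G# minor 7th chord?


Let's work it out.
Minor 7th chord = root + minor 3rd + perfect 5th + minor 7th
Seventh chords stack in thirds, so the letter names are G-B-D-F
Root: G#
Minor 3rd above G#: B
Perfect 5th above G#: D#
Minor 7th above G#: F#
The 7th = F#


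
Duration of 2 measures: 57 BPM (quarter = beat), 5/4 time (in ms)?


Quarter-note beat duration = 60000 / 57 ms
Beats per measure (5/4) = 5
One measure = 5 × 60000 / 57 = 300000 / 57 ms
2 measures = 2 × 300000 / 57 = 600000 / 57
= 10526.3 ms


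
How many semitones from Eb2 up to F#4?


Let's work it out.
Absolute semitone position = octave×12 + chromatic position
Eb2: 2×12 + 3 = 27
F#4: 4×12 + 6 = 54
Difference = 54 - 27 = 27
= 27 semitones


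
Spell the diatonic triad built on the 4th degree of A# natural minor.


A# natural minor scale: A# B# C# D# E# F# G#
Diatonic triad on degree 4 stacks scale notes 4, 6, 1: D# F# A#
D#→F# = 3 semitones; D#→A# = 7 semitones → minor triad
= D# F# A# (minor)


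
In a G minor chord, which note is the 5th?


Working:
Minor triad = root + minor 3rd (3 semitones) + perfect 5th (7 semitones)
A triad on G stacks thirds, so the chord tones use letter names G-B-D
Root: G
Minor 3rd above G: Bb
Perfect 5th above G: D
The 5th = D


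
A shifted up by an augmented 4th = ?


Let's work it out.
augmented 4th: 4 letter names, 6 semitones
Letter: A + 3 → D
Pitch: A + 6 semitones, spelled as a D → D#
= D#


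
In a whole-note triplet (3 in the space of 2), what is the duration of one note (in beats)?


Step by step:
Triplet: 3 notes occupy the space of 2 whole notes
Space = 2 × 4 = 8 beats
Each triplet note = 8 / 3 = 8/3 beats
= 8/3 beats


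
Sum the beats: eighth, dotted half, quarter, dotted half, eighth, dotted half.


Beat values:
  eighth = 0.5 beats
  dotted half = 3 beats
  quarter = 1 beat
  dotted half = 3 beats
  eighth = 0.5 beats
  dotted half = 3 beats
Sum = 0.5 + 3 + 1 + 3 + 0.5 + 3
= 11 beats


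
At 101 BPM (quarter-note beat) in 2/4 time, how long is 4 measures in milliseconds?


Reasoning:
Quarter-note beat duration = 60000 / 101 ms
Beats per measure (2/4) = 2
One measure = 2 × 60000 / 101 = 120000 / 101 ms
4 measures = 4 × 120000 / 101 = 480000 / 101
= 4752.5 ms


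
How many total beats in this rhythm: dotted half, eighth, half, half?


Beat values:
  dotted half = 3 beats
  eighth = 0.5 beats
  half = 2 beats
  half = 2 beats
Sum = 3 + 0.5 + 2 + 2
= 7.5 beats


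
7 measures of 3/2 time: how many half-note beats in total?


Let's work it out.
Time signature 3/2: the bottom number 2 means the half note gets one count
The top number 3 means 3 half-note beats per measure
Total = 3 × 7 measures
= 21 half-note beats


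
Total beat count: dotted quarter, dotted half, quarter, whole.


Step by step:
Beat values:
  dotted quarter = 1.5 beats
  dotted half = 3 beats
  quarter = 1 beat
  whole = 4 beats
Sum = 1.5 + 3 + 1 + 4
= 9.5 beats


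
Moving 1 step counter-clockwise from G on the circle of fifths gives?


Each counter-clockwise step moves down a perfect 5th (= up a perfect 4th)
From G: G → C
= C


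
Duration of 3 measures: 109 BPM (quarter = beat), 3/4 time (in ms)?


Reasoning:
Quarter-note beat duration = 60000 / 109 ms
Beats per measure (3/4) = 3
One measure = 3 × 60000 / 109 = 180000 / 109 ms
3 measures = 3 × 180000 / 109 = 540000 / 109
= 4954.1 ms


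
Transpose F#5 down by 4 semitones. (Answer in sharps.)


Solution.
F#5: chromatic position 6 in octave 5 → absolute = 5×12 + 6 = 66
Transpose down 4: 66 - 4 = 62
62 = 5×12 + 2 → D in octave 5
Result = D5


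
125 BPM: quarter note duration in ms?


Working:
One quarter-note beat = 60000 / BPM = 60000 / 125 ms
Duration = 60000 / 125
= 480.0 ms


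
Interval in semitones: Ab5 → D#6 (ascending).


Step by step:
Absolute semitone position = octave×12 + chromatic position
Ab5: 5×12 + 8 = 68
D#6: 6×12 + 3 = 75
Difference = 75 - 68 = 7
= 7 semitones


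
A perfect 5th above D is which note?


A 5th spans 5 letter names, so from D we land on A
A perfect 5th = 7 semitones above D
Spell A at that pitch: A
= A


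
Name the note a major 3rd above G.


Reasoning:
A 3rd spans 3 letter names, so from G we land on B
A major 3rd = 4 semitones above G
Spell B at that pitch: B
= B


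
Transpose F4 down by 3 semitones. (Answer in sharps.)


Reasoning:
F4: chromatic position 5 in octave 4 → absolute = 4×12 + 5 = 53
Transpose down 3: 53 - 3 = 50
50 = 4×12 + 2 → D in octave 4
Result = D4


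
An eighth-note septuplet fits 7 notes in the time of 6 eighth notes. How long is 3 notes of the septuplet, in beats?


Step by step:
Septuplet: 7 notes occupy the space of 6 eighth notes
Space = 6 × 1/2 = 3 beats
Each septuplet note = 3 / 7 = 3/7 beats
3 notes = 3 × 3/7 = 9/7
= 9/7 beats


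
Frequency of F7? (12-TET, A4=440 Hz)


Working:
f = 440 × 2^(n/12) where n = semitones from A4
F7: 32 semitones from A4
f = 440 × 2^(32/12)
f = 2793.83 Hz


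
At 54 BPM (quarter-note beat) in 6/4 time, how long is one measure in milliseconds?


Step by step:
Quarter-note beat duration = 60000 / 54 ms
Beats per measure (6/4) = 6
One measure = 6 × 60000 / 54 = 360000 / 54 ms
= 6666.7 ms


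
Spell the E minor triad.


Step by step:
Minor triad = root + minor 3rd (3 semitones) + perfect 5th (7 semitones)
A triad on E stacks thirds, so the chord tones use letter names E-G-B
Root: E
Minor 3rd above E: G
Perfect 5th above E: B
Chord = E G B


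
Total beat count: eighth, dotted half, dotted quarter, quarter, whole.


Step by step:
Beat values:
  eighth = 0.5 beats
  dotted half = 3 beats
  dotted quarter = 1.5 beats
  quarter = 1 beat
  whole = 4 beats
Sum = 0.5 + 3 + 1.5 + 1 + 4
= 10 beats


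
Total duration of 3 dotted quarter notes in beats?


Reasoning:
Base quarter note = 1 beat
Dot 1 adds half the previous value: +1/2
One dotted quarter = 1 + 1/2 = 3/2
3 of them = 3 × 3/2 = 9/2
= 9/2 beats


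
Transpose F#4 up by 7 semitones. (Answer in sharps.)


Reasoning:
F#4: chromatic position 6 in octave 4 → absolute = 4×12 + 6 = 54
Transpose up 7: 54 + 7 = 61
61 = 5×12 + 1 → C# in octave 5
Result = C#5


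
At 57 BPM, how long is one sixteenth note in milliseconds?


Let's work it out.
One quarter-note beat = 60000 / BPM = 60000 / 57 ms
Sixteenth note = 1/4 × quarter note
Duration = 1/4 × 60000 / 57 = 15000 / 57
= 263.2 ms


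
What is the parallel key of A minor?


Parallel keys share the same tonic but differ in mode
A minor → parallel is A major
= A major


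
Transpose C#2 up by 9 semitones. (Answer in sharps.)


C#2: chromatic position 1 in octave 2 → absolute = 2×12 + 1 = 25
Transpose up 9: 25 + 9 = 34
34 = 2×12 + 10 → A# in octave 2
Result = A#2


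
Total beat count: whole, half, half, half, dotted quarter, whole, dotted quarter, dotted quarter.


Beat values:
  whole = 4 beats
  half = 2 beats
  half = 2 beats
  half = 2 beats
  dotted quarter = 1.5 beats
  whole = 4 beats
  dotted quarter = 1.5 beats
  dotted quarter = 1.5 beats
Sum = 4 + 2 + 2 + 2 + 1.5 + 4 + 1.5 + 1.5
= 18.5 beats


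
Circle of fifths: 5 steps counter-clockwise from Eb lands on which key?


Reasoning:
Each counter-clockwise step moves down a perfect 5th (= up a perfect 4th)
From Eb: Eb → Ab → Db → F#/Gb → B → E
= E


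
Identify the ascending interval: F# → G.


Letter names: F → G spans 2 letter names → a 2nd
Semitones: F# → G = 1 half-step
A 2nd of 1 semitone is a minor 2nd
= minor 2nd


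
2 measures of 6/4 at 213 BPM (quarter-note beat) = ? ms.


Let's work it out.
Quarter-note beat duration = 60000 / 213 ms
Beats per measure (6/4) = 6
One measure = 6 × 60000 / 213 = 360000 / 213 ms
2 measures = 2 × 360000 / 213 = 720000 / 213
= 3380.3 ms


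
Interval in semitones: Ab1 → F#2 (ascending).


Reasoning:
Absolute semitone position = octave×12 + chromatic position
Ab1: 1×12 + 8 = 20
F#2: 2×12 + 6 = 30
Difference = 30 - 20 = 10
= 10 semitones


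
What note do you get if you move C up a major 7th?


Reasoning:
major 7th: 7 letter names, 11 semitones
Letter: C + 6 → B
Pitch: C + 11 semitones, spelled as a B → B
= B


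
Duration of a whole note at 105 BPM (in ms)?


One quarter-note beat = 60000 / BPM = 60000 / 105 ms
Whole note = 4 × quarter note
Duration = 4 × 60000 / 105 = 240000 / 105
= 2285.7 ms


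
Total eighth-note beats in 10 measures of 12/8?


Working:
Time signature 12/8: the bottom number 8 means the eighth note gets one count
The top number 12 means 12 eighth-note beats per measure
Total = 12 × 10 measures
= 120 eighth-note beats


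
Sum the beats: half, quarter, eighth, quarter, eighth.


Beat values:
  half = 2 beats
  quarter = 1 beat
  eighth = 0.5 beats
  quarter = 1 beat
  eighth = 0.5 beats
Sum = 2 + 1 + 0.5 + 1 + 0.5
= 5 beats


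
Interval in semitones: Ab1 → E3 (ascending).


Solution.
Absolute semitone position = octave×12 + chromatic position
Ab1: 1×12 + 8 = 20
E3: 3×12 + 4 = 40
Difference = 40 - 20 = 20
= 20 semitones


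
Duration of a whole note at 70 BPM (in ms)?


Reasoning:
One quarter-note beat = 60000 / BPM = 60000 / 70 ms
Whole note = 4 × quarter note
Duration = 4 × 60000 / 70 = 240000 / 70
= 3428.6 ms


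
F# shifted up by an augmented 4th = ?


Working:
augmented 4th: 4 letter names, 6 semitones
Letter: F + 3 → B
Pitch: F# + 6 semitones, spelled as a B → B#
= B#
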